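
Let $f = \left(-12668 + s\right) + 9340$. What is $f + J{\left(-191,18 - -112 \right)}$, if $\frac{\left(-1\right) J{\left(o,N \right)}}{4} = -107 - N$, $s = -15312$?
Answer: $-17692$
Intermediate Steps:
$J{\left(o,N \right)} = 428 + 4 N$ ($J{\left(o,N \right)} = - 4 \left(-107 - N\right) = 428 + 4 N$)
$f = -18640$ ($f = \left(-12668 - 15312\right) + 9340 = -27980 + 9340 = -18640$)
$f + J{\left(-191,18 - -112 \right)} = -18640 + \left(428 + 4 \left(18 - -112\right)\right) = -18640 + \left(428 + 4 \left(18 + 112\right)\right) = -18640 + \left(428 + 4 \cdot 130\right) = -18640 + \left(428 + 520\right) = -18640 + 948 = -17692$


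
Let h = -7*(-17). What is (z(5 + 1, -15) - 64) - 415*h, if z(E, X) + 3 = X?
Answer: -49467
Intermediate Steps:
h = 119
z(E, X) = -3 + X
(z(5 + 1, -15) - 64) - 415*h = ((-3 - 15) - 64) - 415*119 = (-18 - 64) - 49385 = -82 - 49385 = -49467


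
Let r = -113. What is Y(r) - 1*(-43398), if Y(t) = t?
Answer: 43285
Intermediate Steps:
Y(r) - 1*(-43398) = -113 - 1*(-43398) = -113 + 43398 = 43285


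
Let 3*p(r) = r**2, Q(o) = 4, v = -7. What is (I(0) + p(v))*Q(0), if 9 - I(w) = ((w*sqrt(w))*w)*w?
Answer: 304/3 ≈ 101.33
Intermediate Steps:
I(w) = 9 - w**(7/2) (I(w) = 9 - (w*sqrt(w))*w*w = 9 - w**(3/2)*w*w = 9 - w**(5/2)*w = 9 - w**(7/2))
p(r) = r**2/3
(I(0) + p(v))*Q(0) = ((9 - 0**(7/2)) + (1/3)*(-7)**2)*4 = ((9 - 1*0) + (1/3)*49)*4 = ((9 + 0) + 49/3)*4 = (9 + 49/3)*4 = (76/3)*4 = 304/3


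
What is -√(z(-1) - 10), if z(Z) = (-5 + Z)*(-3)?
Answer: -2*√2 ≈ -2.8284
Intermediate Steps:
z(Z) = 15 - 3*Z
-√(z(-1) - 10) = -√((15 - 3*(-1)) - 10) = -√((15 + 3) - 10) = -√(18 - 10) = -√8 = -2*√2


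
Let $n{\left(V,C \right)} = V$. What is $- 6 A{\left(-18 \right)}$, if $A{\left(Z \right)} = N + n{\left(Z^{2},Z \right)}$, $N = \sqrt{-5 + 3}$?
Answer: $-1944 - 6 i \sqrt{2} \approx -1944.0 - 8.4853 i$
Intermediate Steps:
$N = i \sqrt{2}$ ($N = \sqrt{-2} = i \sqrt{2} \approx 1.4142 i$)
$A{\left(Z \right)} = Z^{2} + i \sqrt{2}$ ($A{\left(Z \right)} = i \sqrt{2} + Z^{2} = Z^{2} + i \sqrt{2}$)
$- 6 A{\left(-18 \right)} = - 6 \left(\left(-18\right)^{2} + i \sqrt{2}\right) = - 6 \left(324 + i \sqrt{2}\right) = -1944 - 6 i \sqrt{2}$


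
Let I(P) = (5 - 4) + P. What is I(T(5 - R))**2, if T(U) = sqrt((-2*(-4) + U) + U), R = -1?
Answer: 21 + 4*sqrt(5) ≈ 29.944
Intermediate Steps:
T(U) = sqrt(8 + 2*U) (T(U) = sqrt((8 + U) + U) = sqrt(8 + 2*U))
I(P) = 1 + P
I(T(5 - R))**2 = (1 + sqrt(8 + 2*(5 - 1*(-1))))**2 = (1 + sqrt(8 + 2*(5 + 1)))**2 = (1 + sqrt(8 + 2*6))**2 = (1 + sqrt(8 + 12))**2 = (1 + sqrt(20))**2 = (1 + 2*sqrt(5))**2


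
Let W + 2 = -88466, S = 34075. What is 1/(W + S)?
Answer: -1/54393 ≈ -1.8385e-5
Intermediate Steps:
W = -88468 (W = -2 - 88466 = -88468)
1/(W + S) = 1/(-88468 + 34075) = 1/(-54393) = -1/54393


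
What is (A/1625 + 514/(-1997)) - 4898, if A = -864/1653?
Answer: -8758397657636/1788063875 ≈ -4898.3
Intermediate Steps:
A = -288/551 (A = -864*1/1653 = -288/551 ≈ -0.52269)
(A/1625 + 514/(-1997)) - 4898 = (-288/551/1625 + 514/(-1997)) - 4898 = (-288/551*1/1625 + 514*(-1/1997)) - 4898 = (-288/895375 - 514/1997) - 4898 = -460797886/1788063875 - 4898 = -8758397657636/1788063875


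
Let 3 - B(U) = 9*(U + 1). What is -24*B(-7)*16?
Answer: -21888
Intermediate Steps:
B(U) = -6 - 9*U (B(U) = 3 - 9*(U + 1) = 3 - 9*(1 + U) = 3 - (9 + 9*U) = 3 + (-9 - 9*U) = -6 - 9*U)
-24*B(-7)*16 = -24*(-6 - 9*(-7))*16 = -24*(-6 + 63)*16 = -24*57*16 = -1368*16 = -21888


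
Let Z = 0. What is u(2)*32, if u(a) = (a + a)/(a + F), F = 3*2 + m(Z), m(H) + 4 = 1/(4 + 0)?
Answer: 512/17 ≈ 30.118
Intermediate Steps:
m(H) = -15/4 (m(H) = -4 + 1/(4 + 0) = -4 + 1/4 = -15/4)
F = 9/4 (F = 3*2 - 15/4 = 6 - 15/4 = 9/4 ≈ 2.2500)
u(a) = 2*a/(9/4 + a) (u(a) = (a + a)/(a + 9/4) = (2*a)/(9/4 + a) = 2*a/(9/4 + a))
u(2)*32 = (8*2/(9 + 4*2))*32 = (8*2/(9 + 8))*32 = (8*2/17)*32 = (8*2*(1/17))*32 = (16/17)*32 = 512/17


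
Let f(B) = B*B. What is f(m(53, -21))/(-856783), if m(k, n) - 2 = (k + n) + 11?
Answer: -2025/856783 ≈ -0.0023635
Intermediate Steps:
m(k, n) = 13 + k + n (m(k, n) = 2 + ((k + n) + 11) = 2 + (11 + k + n) = 13 + k + n)
f(B) = B²
f(m(53, -21))/(-856783) = (13 + 53 - 21)²/(-856783) = 45²*(-1/856783) = 2025*(-1/856783) = -2025/856783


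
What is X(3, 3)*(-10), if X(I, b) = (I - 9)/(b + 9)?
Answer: 5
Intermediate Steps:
X(I, b) = (-9 + I)/(9 + b)
X(3, 3)*(-10) = ((-9 + 3)/(9 + 3))*(-10) = (-6/12)*(-10) = ((1/12)*(-6))*(-10) = -½*(-10) = 5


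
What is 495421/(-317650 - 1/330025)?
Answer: -163501315525/104832441251 ≈ -1.5596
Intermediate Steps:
495421/(-317650 - 1/330025) = 495421/(-104832441251/330025) = 495421*(-330025/104832441251) = -163501315525/104832441251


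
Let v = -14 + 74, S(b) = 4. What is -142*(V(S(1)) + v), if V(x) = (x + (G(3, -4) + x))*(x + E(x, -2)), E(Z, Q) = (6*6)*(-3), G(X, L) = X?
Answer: 153928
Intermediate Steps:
E(Z, Q) = -108 (E(Z, Q) = 36*(-3) = -108)
v = 60
V(x) = (-108 + x)*(3 + 2*x) (V(x) = (x + (3 + x))*(x - 108) = (3 + 2*x)*(-108 + x) = (-108 + x)*(3 + 2*x))
-142*(V(S(1)) + v) = -142*((-324 - 213*4 + 2*4**2) + 60) = -142*((-324 - 852 + 2*16) + 60) = -142*((-324 - 852 + 32) + 60) = -142*(-1144 + 60) = -142*(-1084) = 153928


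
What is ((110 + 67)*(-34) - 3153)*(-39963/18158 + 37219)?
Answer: -885371797467/2594 ≈ -3.4132e+8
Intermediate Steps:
((110 + 67)*(-34) - 3153)*(-39963/18158 + 37219) = (177*(-34) - 3153)*(-39963*1/18158 + 37219) = (-6018 - 3153)*(-5709/2594 + 37219) = -9171*96540377/2594 = -885371797467/2594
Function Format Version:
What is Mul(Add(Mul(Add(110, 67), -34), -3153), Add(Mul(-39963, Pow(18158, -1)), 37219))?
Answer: Rational(-885371797467, 2594) ≈ -3.4132e+8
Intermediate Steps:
Mul(Add(Mul(Add(110, 67), -34), -3153), Add(Mul(-39963, Pow(18158, -1)), 37219)) = Mul(Add(Mul(177, -34), -3153), Add(Mul(-39963, Rational(1, 18158)), 37219)) = Mul(Add(-6018, -3153), Add(Rational(-5709, 2594), 37219)) = Mul(-9171, Rational(96540377, 2594)) = Rational(-885371797467, 2594)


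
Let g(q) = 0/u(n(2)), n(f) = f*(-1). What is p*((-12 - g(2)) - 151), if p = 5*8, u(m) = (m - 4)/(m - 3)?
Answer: -6520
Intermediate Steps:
n(f) = -f
u(m) = (-4 + m)/(-3 + m)
g(q) = 0 (g(q) = 0/(((-4 - 1*2)/(-3 - 1*2))) = 0/(((-4 - 2)/(-3 - 2))) = 0/((-6/(-5))) = 0/((-⅕*(-6))) = 0/(6/5) = 0*(⅚) = 0)
p = 40
p*((-12 - g(2)) - 151) = 40*((-12 - 1*0) - 151) = 40*((-12 + 0) - 151) = 40*(-12 - 151) = 40*(-163) = -6520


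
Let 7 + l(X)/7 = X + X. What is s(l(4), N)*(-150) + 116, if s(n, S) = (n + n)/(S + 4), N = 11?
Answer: -24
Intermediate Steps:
l(X) = -49 + 14*X (l(X) = -49 + 7*(X + X) = -49 + 7*(2*X) = -49 + 14*X)
s(n, S) = 2*n/(4 + S) (s(n, S) = (2*n)/(4 + S) = 2*n/(4 + S))
s(l(4), N)*(-150) + 116 = (2*(-49 + 14*4)/(4 + 11))*(-150) + 116 = (2*(-49 + 56)/15)*(-150) + 116 = (2*7*(1/15))*(-150) + 116 = (14/15)*(-150) + 116 = -140 + 116 = -24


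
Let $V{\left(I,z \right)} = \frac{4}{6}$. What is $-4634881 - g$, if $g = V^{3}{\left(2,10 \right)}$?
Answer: $- \frac{125141795}{27} \approx -4.6349 \cdot 10^{6}$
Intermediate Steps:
$V{\left(I,z \right)} = \frac{2}{3}$ ($V{\left(I,z \right)} = 4 \cdot \frac{1}{6} = \frac{2}{3}$)
$g = \frac{8}{27}$ ($g = \left(\frac{2}{3}\right)^{3} = \frac{8}{27} \approx 0.2963$)
$-4634881 - g = -4634881 - \frac{8}{27} = - \frac{125141795}{27}$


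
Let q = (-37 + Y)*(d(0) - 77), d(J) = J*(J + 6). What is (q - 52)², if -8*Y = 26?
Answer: 148571721/16 ≈ 9.2857e+6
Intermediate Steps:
Y = -13/4 (Y = -⅛*26 = -13/4 ≈ -3.2500)
d(J) = J*(6 + J)
q = 12397/4 (q = (-37 - 13/4)*(0*(6 + 0) - 77) = -161*(0*6 - 77)/4 = -161*(0 - 77)/4 = -161/4*(-77) = 12397/4 ≈ 3099.3)
(q - 52)² = (12397/4 - 52)² = (12189/4)² = 148571721/16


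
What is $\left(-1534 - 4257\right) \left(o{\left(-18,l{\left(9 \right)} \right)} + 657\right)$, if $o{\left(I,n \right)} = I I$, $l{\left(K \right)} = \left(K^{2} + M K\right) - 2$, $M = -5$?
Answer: $-5680971$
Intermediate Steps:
$l{\left(K \right)} = -2 + K^{2} - 5 K$ ($l{\left(K \right)} = \left(K^{2} - 5 K\right) - 2 = -2 + K^{2} - 5 K$)
$o{\left(I,n \right)} = I^{2}$
$\left(-1534 - 4257\right) \left(o{\left(-18,l{\left(9 \right)} \right)} + 657\right) = \left(-1534 - 4257\right) \left(\left(-18\right)^{2} + 657\right) = - 5791 \left(324 + 657\right) = \left(-5791\right) 981 = -5680971$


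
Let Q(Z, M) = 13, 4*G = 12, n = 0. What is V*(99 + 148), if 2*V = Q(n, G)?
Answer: 3211/2 ≈ 1605.5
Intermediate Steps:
G = 3 (G = (¼)*12 = 3)
V = 13/2 (V = (½)*13 = 13/2 ≈ 6.5000)
V*(99 + 148) = 13*(99 + 148)/2 = (13/2)*247 = 3211/2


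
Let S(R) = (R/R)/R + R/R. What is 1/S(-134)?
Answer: 134/133 ≈ 1.0075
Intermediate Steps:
S(R) = 1 + 1/R (S(R) = 1/R + 1 = 1 + 1/R)
1/S(-134) = 1/((1 - 134)/(-134)) = 1/(-1/134*(-133)) = 1/(133/134) = 134/133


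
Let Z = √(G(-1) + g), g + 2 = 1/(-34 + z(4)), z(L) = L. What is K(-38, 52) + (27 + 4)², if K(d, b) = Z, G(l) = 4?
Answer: 961 + √1770/30 ≈ 962.40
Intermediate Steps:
g = -61/30 (g = -2 + 1/(-34 + 4) = -2 + 1/(-30) = -2 - 1/30 = -61/30 ≈ -2.0333)
Z = √1770/30 (Z = √(4 - 61/30) = √(59/30) = √1770/30 ≈ 1.4024)
K(d, b) = √1770/30
K(-38, 52) + (27 + 4)² = √1770/30 + (27 + 4)² = √1770/30 + 31² = √1770/30 + 961 = 961 + √1770/30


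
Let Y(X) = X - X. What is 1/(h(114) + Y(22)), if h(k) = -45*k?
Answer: -1/5130 ≈ -0.00019493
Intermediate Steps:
Y(X) = 0
1/(h(114) + Y(22)) = 1/(-45*114 + 0) = 1/(-5130 + 0) = 1/(-5130) = -1/5130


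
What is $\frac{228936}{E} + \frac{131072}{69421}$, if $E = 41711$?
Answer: $\frac{21360110248}{2895619331} \approx 7.3767$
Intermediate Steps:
$\frac{228936}{E} + \frac{131072}{69421} = \frac{228936}{41711} + \frac{131072}{69421} = \frac{21360110248}{2895619331}$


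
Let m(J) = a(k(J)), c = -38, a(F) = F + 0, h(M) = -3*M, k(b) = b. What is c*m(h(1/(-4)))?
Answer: -57/2 ≈ -28.500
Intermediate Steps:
a(F) = F
m(J) = J
c*m(h(1/(-4))) = -(-114)/(-4) = -(-114)*(-1)/4 = -38*¾ = -57/2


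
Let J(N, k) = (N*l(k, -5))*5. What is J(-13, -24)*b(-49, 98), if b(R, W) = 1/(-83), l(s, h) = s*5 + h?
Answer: -8125/83 ≈ -97.892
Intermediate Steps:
l(s, h) = h + 5*s (l(s, h) = 5*s + h = h + 5*s)
b(R, W) = -1/83
J(N, k) = 5*N*(-5 + 5*k) (J(N, k) = (N*(-5 + 5*k))*5 = 5*N*(-5 + 5*k))
J(-13, -24)*b(-49, 98) = (25*(-13)*(-1 - 24))*(-1/83) = (25*(-13)*(-25))*(-1/83) = 8125*(-1/83) = -8125/83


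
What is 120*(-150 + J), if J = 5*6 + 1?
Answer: -14280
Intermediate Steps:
J = 31 (J = 30 + 1 = 31)
120*(-150 + J) = 120*(-150 + 31) = 120*(-119) = -14280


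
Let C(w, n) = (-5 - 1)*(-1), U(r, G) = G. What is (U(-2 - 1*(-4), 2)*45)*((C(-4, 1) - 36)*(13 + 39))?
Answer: -140400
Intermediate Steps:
C(w, n) = 6 (C(w, n) = -6*(-1) = 6)
(U(-2 - 1*(-4), 2)*45)*((C(-4, 1) - 36)*(13 + 39)) = (2*45)*((6 - 36)*(13 + 39)) = 90*(-30*52) = 90*(-1560) = -140400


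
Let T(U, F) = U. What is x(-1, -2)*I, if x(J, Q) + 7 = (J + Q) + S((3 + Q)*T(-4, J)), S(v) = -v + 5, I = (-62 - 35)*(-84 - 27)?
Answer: -10767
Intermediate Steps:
I = 10767 (I = -97*(-111) = 10767)
S(v) = 5 - v
x(J, Q) = 10 + J + 5*Q (x(J, Q) = -7 + ((J + Q) + (5 - (3 + Q)*(-4))) = -7 + ((J + Q) + (5 - (-12 - 4*Q))) = -7 + ((J + Q) + (5 + (12 + 4*Q))) = -7 + ((J + Q) + (17 + 4*Q)) = -7 + (17 + J + 5*Q) = 10 + J + 5*Q)
x(-1, -2)*I = (10 - 1 + 5*(-2))*10767 = (10 - 1 - 10)*10767 = -1*10767 = -10767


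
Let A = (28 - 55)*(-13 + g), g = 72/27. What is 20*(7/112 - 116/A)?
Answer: -7885/1116 ≈ -7.0654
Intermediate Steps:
g = 8/3 (g = 72*(1/27) = 8/3 ≈ 2.6667)
A = 279 (A = (28 - 55)*(-13 + 8/3) = -27*(-31/3) = 279)
20*(7/112 - 116/A) = 20*(7/112 - 116/279) = 20*(7*(1/112) - 116*1/279) = 20*(1/16 - 116/279) = 20*(-1577/4464) = -7885/1116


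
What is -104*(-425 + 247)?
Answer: 18512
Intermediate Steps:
-104*(-425 + 247) = -104*(-178) = 18512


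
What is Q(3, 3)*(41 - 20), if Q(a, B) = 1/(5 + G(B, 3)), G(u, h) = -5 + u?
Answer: 7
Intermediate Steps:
Q(a, B) = 1/B (Q(a, B) = 1/(5 + (-5 + B)) = 1/B)
Q(3, 3)*(41 - 20) = (41 - 20)/3 = (⅓)*21 = 7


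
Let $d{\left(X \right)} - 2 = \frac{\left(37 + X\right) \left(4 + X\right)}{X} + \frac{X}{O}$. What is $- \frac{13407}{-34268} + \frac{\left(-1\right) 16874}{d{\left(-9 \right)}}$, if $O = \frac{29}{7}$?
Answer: $- \frac{13715122677}{12507820} \approx -1096.5$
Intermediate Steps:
$O = \frac{29}{7}$ ($O = 29 \cdot \frac{1}{7} = \frac{29}{7} \approx 4.1429$)
$d{\left(X \right)} = 2 + \frac{7 X}{29} + \frac{\left(4 + X\right) \left(37 + X\right)}{X}$ ($d{\left(X \right)} = 2 + \left(\frac{\left(37 + X\right) \left(4 + X\right)}{X} + \frac{X}{\frac{29}{7}}\right) = 2 + \left(\frac{\left(4 + X\right) \left(37 + X\right)}{X} + X \frac{7}{29}\right) = 2 + \left(\frac{\left(4 + X\right) \left(37 + X\right)}{X} + \frac{7 X}{29}\right) = 2 + \left(\frac{7 X}{29} + \frac{\left(4 + X\right) \left(37 + X\right)}{X}\right) = 2 + \frac{7 X}{29} + \frac{\left(4 + X\right) \left(37 + X\right)}{X}$)
$- \frac{13407}{-34268} + \frac{\left(-1\right) 16874}{d{\left(-9 \right)}} = - \frac{13407}{-34268} + \frac{\left(-1\right) 16874}{43 + \frac{148}{-9} + \frac{36}{29} \left(-9\right)} = \left(-13407\right) \left(- \frac{1}{34268}\right) - \frac{16874}{43 + 148 \left(- \frac{1}{9}\right) - \frac{324}{29}} = \frac{13407}{34268} - \frac{16874}{43 - \frac{148}{9} - \frac{324}{29}} = \frac{13407}{34268} - \frac{16874}{\frac{4015}{261}} = \frac{13407}{34268} - \frac{400374}{365} = - \frac{13715122677}{12507820}$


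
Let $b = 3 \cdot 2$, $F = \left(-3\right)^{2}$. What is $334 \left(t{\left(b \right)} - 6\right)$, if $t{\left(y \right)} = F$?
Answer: $1002$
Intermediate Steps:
$F = 9$
$b = 6$
$t{\left(y \right)} = 9$
$334 \left(t{\left(b \right)} - 6\right) = 334 \left(9 - 6\right) = 334 \cdot 3 = 1002$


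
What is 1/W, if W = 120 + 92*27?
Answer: 1/2604 ≈ 0.00038402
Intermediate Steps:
W = 2604 (W = 120 + 2484 = 2604)
1/W = 1/2604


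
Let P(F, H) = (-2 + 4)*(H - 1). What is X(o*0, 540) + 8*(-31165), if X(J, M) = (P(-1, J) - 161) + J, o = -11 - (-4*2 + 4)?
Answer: -249483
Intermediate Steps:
P(F, H) = -2 + 2*H (P(F, H) = 2*(-1 + H) = -2 + 2*H)
o = -7 (o = -11 - (-8 + 4) = -11 - 1*(-4) = -11 + 4 = -7)
X(J, M) = -163 + 3*J (X(J, M) = ((-2 + 2*J) - 161) + J = (-163 + 2*J) + J = -163 + 3*J)
X(o*0, 540) + 8*(-31165) = (-163 + 3*(-7*0)) + 8*(-31165) = (-163 + 3*0) - 249320 = (-163 + 0) - 249320 = -163 - 249320 = -249483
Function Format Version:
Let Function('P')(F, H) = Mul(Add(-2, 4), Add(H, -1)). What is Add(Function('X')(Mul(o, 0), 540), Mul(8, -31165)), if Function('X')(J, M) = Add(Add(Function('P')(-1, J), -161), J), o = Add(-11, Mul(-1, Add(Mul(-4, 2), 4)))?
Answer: -249483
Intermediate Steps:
Function('P')(F, H) = Add(-2, Mul(2, H)) (Function('P')(F, H) = Mul(2, Add(-1, H)) = Add(-2, Mul(2, H)))
o = -7 (o = Add(-11, Mul(-1, Add(-8, 4))) = Add(-11, Mul(-1, -4)) = Add(-11, 4) = -7)
Function('X')(J, M) = Add(-163, Mul(3, J)) (Function('X')(J, M) = Add(Add(Add(-2, Mul(2, J)), -161), J) = Add(Add(-163, Mul(2, J)), J) = Add(-163, Mul(3, J)))
Add(Function('X')(Mul(o, 0), 540), Mul(8, -31165)) = Add(Add(-163, Mul(3, Mul(-7, 0))), Mul(8, -31165)) = Add(Add(-163, Mul(3, 0)), -249320) = Add(Add(-163, 0), -249320) = Add(-163, -249320) = -249483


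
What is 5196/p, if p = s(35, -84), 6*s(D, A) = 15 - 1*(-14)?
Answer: 31176/29 ≈ 1075.0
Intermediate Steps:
s(D, A) = 29/6 (s(D, A) = (15 - 1*(-14))/6 = (15 + 14)/6 = (⅙)*29 = 29/6)
p = 29/6 ≈ 4.8333
5196/p = 5196/(29/6) = 5196*(6/29) = 31176/29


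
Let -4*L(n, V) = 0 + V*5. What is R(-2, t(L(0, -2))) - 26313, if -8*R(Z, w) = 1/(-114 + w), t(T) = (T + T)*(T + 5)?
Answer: -16103555/612 ≈ -26313.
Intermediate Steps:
L(n, V) = -5*V/4 (L(n, V) = -(0 + V*5)/4 = -(0 + 5*V)/4 = -5*V/4)
t(T) = 2*T*(5 + T) (t(T) = (2*T)*(5 + T) = 2*T*(5 + T))
R(Z, w) = -1/(8*(-114 + w))
R(-2, t(L(0, -2))) - 26313 = -1/(-912 + 8*(2*(-5/4*(-2))*(5 - 5/4*(-2)))) - 26313 = -1/(-912 + 8*(2*(5/2)*(5 + 5/2))) - 26313 = -1/(-912 + 8*(2*(5/2)*(15/2))) - 26313 = -1/(-912 + 8*(75/2)) - 26313 = -1/(-912 + 300) - 26313 = -1/(-612) - 26313 = -1*(-1/612) - 26313 = 1/612 - 26313 = -16103555/612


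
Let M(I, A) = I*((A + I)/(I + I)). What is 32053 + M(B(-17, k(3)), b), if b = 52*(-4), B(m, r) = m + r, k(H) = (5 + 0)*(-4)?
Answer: 63861/2 ≈ 31931.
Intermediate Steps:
k(H) = -20 (k(H) = 5*(-4) = -20)
b = -208
M(I, A) = A/2 + I/2 (M(I, A) = I*((A + I)/((2*I))) = I*((A + I)*(1/(2*I))) = I*((A + I)/(2*I)) = A/2 + I/2)
32053 + M(B(-17, k(3)), b) = 32053 + ((1/2)*(-208) + (-17 - 20)/2) = 32053 + (-104 + (1/2)*(-37)) = 32053 + (-104 - 37/2) = 32053 - 245/2 = 63861/2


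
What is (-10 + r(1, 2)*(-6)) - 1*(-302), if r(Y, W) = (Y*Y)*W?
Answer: 280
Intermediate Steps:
r(Y, W) = W*Y² (r(Y, W) = Y²*W = W*Y²)
(-10 + r(1, 2)*(-6)) - 1*(-302) = (-10 + (2*1²)*(-6)) - 1*(-302) = (-10 + (2*1)*(-6)) + 302 = (-10 + 2*(-6)) + 302 = (-10 - 12) + 302 = -22 + 302 = 280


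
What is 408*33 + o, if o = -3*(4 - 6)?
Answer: 13470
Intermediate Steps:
o = 6 (o = -3*(-2) = 6)
408*33 + o = 408*33 + 6 = 13464 + 6 = 13470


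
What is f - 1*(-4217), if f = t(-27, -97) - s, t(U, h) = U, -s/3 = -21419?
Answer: -60067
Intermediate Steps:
s = 64257 (s = -3*(-21419) = 64257)
f = -64284 (f = -27 - 1*64257 = -27 - 64257 = -64284)
f - 1*(-4217) = -64284 - 1*(-4217) = -64284 + 4217 = -60067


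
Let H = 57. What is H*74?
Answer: 4218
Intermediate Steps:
H*74 = 57*74 = 4218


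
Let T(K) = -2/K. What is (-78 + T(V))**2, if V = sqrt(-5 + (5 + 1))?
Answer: 6400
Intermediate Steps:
V = 1 (V = sqrt(-5 + 6) = sqrt(1) = 1)
(-78 + T(V))**2 = (-78 - 2/1)**2 = (-78 - 2*1)**2 = (-78 - 2)**2 = (-80)**2 = 6400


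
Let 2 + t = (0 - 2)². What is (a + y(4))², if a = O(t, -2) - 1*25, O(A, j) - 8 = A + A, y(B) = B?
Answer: 81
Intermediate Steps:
t = 2 (t = -2 + (0 - 2)² = -2 + (-2)² = -2 + 4 = 2)
O(A, j) = 8 + 2*A (O(A, j) = 8 + (A + A) = 8 + 2*A)
a = -13 (a = (8 + 2*2) - 1*25 = (8 + 4) - 25 = 12 - 25 = -13)
(a + y(4))² = (-13 + 4)² = (-9)² = 81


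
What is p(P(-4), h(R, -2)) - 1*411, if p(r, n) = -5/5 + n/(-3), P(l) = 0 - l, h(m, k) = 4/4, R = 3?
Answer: -1237/3 ≈ -412.33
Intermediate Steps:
h(m, k) = 1 (h(m, k) = 4*(1/4) = 1)
P(l) = -l
p(r, n) = -1 - n/3 (p(r, n) = -5*1/5 + n*(-1/3) = -1 - n/3)
p(P(-4), h(R, -2)) - 1*411 = (-1 - 1/3*1) - 1*411 = (-1 - 1/3) - 411 = -4/3 - 411 = -1237/3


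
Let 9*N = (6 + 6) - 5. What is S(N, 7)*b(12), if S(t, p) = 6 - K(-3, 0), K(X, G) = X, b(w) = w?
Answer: 108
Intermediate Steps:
N = 7/9 (N = ((6 + 6) - 5)/9 = (12 - 5)/9 = (1/9)*7 = 7/9 ≈ 0.77778)
S(t, p) = 9 (S(t, p) = 6 - 1*(-3) = 6 + 3 = 9)
S(N, 7)*b(12) = 9*12 = 108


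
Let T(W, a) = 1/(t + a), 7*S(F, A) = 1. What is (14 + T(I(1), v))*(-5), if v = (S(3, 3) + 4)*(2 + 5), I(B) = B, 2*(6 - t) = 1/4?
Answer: -19570/279 ≈ -70.143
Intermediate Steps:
S(F, A) = ⅐ (S(F, A) = (⅐)*1 = ⅐)
t = 47/8 (t = 6 - ½/4 = 6 - ½*¼ = 6 - ⅛ = 47/8 ≈ 5.8750)
v = 29 (v = (⅐ + 4)*(2 + 5) = (29/7)*7 = 29)
T(W, a) = 1/(47/8 + a)
(14 + T(I(1), v))*(-5) = (14 + 8/(47 + 8*29))*(-5) = (14 + 8/(47 + 232))*(-5) = (14 + 8/279)*(-5) = (3914/279)*(-5) = -19570/279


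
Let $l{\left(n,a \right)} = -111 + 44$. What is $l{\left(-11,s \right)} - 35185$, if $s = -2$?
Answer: $-35252$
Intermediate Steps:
$l{\left(n,a \right)} = -67$
$l{\left(-11,s \right)} - 35185 = -67 - 35185 = -35252$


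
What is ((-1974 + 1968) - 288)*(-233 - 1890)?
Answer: 624162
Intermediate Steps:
((-1974 + 1968) - 288)*(-233 - 1890) = (-6 - 288)*(-2123) = -294*(-2123) = 624162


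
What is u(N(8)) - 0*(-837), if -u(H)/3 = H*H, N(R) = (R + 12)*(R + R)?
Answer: -307200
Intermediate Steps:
N(R) = 2*R*(12 + R) (N(R) = (12 + R)*(2*R) = 2*R*(12 + R))
u(H) = -3*H² (u(H) = -3*H*H = -3*H²)
u(N(8)) - 0*(-837) = -3*256*(12 + 8)² - 0*(-837) = -3*(2*8*20)² - 1*0 = -3*320² + 0 = -3*102400 + 0 = -307200 + 0 = -307200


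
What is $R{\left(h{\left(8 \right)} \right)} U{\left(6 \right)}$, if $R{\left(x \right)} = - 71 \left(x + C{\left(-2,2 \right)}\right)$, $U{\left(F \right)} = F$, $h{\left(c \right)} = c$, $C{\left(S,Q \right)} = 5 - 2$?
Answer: $-4686$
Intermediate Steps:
$C{\left(S,Q \right)} = 3$
$R{\left(x \right)} = -213 - 71 x$ ($R{\left(x \right)} = - 71 \left(x + 3\right) = - 71 \left(3 + x\right) = -213 - 71 x$)
$R{\left(h{\left(8 \right)} \right)} U{\left(6 \right)} = \left(-213 - 568\right) 6 = \left(-781\right) 6 = -4686$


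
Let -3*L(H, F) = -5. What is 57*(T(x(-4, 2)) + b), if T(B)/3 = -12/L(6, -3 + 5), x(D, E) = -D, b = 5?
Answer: -4731/5 ≈ -946.20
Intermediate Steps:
L(H, F) = 5/3 (L(H, F) = -⅓*(-5) = 5/3)
T(B) = -108/5 (T(B) = 3*(-12/5/3) = 3*(-12*⅗) = 3*(-36/5) = -108/5)
57*(T(x(-4, 2)) + b) = 57*(-108/5 + 5) = 57*(-83/5) = -4731/5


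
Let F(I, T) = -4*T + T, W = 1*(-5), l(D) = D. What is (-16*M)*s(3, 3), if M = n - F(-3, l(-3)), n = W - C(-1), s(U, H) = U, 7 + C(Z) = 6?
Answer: 624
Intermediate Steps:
C(Z) = -1 (C(Z) = -7 + 6 = -1)
W = -5
F(I, T) = -3*T
n = -4 (n = -5 - 1*(-1) = -5 + 1 = -4)
M = -13 (M = -4 - (-3)*(-3) = -4 - 1*9 = -4 - 9 = -13)
(-16*M)*s(3, 3) = -16*(-13)*3 = 208*3 = 624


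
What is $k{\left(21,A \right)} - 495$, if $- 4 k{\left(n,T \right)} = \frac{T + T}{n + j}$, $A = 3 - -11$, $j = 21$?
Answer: $- \frac{2971}{6} \approx -495.17$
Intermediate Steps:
$A = 14$ ($A = 3 + 11 = 14$)
$k{\left(n,T \right)} = - \frac{T}{2 \left(21 + n\right)}$ ($k{\left(n,T \right)} = - \frac{\left(T + T\right) \frac{1}{n + 21}}{4} = - \frac{2 T \frac{1}{21 + n}}{4} = - \frac{T}{2 \left(21 + n\right)}$)
$k{\left(21,A \right)} - 495 = \left(-1\right) 14 \frac{1}{42 + 2 \cdot 21} - 495 = \left(-1\right) 14 \frac{1}{42 + 42} - 495 = \left(-1\right) 14 \cdot \frac{1}{84} - 495 = - \frac{1}{6} - 495 = - \frac{2971}{6}$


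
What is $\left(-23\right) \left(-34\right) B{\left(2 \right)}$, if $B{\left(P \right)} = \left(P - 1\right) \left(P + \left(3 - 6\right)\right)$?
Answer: $-782$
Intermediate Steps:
$B{\left(P \right)} = \left(-1 + P\right) \left(-3 + P\right)$ ($B{\left(P \right)} = \left(-1 + P\right) \left(P + \left(3 - 6\right)\right) = \left(-1 + P\right) \left(P - 3\right) = \left(-1 + P\right) \left(-3 + P\right)$)
$\left(-23\right) \left(-34\right) B{\left(2 \right)} = \left(-23\right) \left(-34\right) \left(3 + 2^{2} - 8\right) = 782 \left(3 + 4 - 8\right) = 782 \left(-1\right) = -782$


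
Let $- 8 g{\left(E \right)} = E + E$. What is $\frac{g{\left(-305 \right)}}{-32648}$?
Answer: $- \frac{305}{130592} \approx -0.0023355$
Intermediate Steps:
$g{\left(E \right)} = - \frac{E}{4}$ ($g{\left(E \right)} = - \frac{E + E}{8} = - \frac{2 E}{8} = - \frac{E}{4}$)
$\frac{g{\left(-305 \right)}}{-32648} = \frac{\left(- \frac{1}{4}\right) \left(-305\right)}{-32648} = \frac{305}{4} \left(- \frac{1}{32648}\right) = - \frac{305}{130592}$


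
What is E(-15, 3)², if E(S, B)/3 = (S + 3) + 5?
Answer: 441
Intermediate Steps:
E(S, B) = 24 + 3*S (E(S, B) = 3*((S + 3) + 5) = 3*((3 + S) + 5) = 3*(8 + S) = 24 + 3*S)
E(-15, 3)² = (24 + 3*(-15))² = (24 - 45)² = (-21)² = 441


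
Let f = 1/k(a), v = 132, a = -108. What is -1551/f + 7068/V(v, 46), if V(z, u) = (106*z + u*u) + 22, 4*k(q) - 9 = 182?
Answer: -2389169529/32260 ≈ -74060.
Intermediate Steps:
k(q) = 191/4 (k(q) = 9/4 + (¼)*182 = 9/4 + 91/2 = 191/4)
V(z, u) = 22 + u² + 106*z (V(z, u) = (106*z + u²) + 22 = (u² + 106*z) + 22 = 22 + u² + 106*z)
f = 4/191 (f = 1/(191/4) = 4/191 ≈ 0.020942)
-1551/f + 7068/V(v, 46) = -1551/4/191 + 7068/(22 + 46² + 106*132) = -1551*191/4 + 7068/(22 + 2116 + 13992) = -296241/4 + 7068/16130 = -296241/4 + 7068*(1/16130) = -296241/4 + 3534/8065 = -2389169529/32260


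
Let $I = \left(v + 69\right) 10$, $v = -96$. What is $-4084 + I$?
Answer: $-4354$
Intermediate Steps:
$I = -270$ ($I = \left(-96 + 69\right) 10 = \left(-27\right) 10 = -270$)
$-4084 + I = -4084 - 270 = -4354$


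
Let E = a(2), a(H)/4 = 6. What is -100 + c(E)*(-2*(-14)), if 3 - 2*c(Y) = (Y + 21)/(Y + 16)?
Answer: -295/4 ≈ -73.750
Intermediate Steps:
a(H) = 24 (a(H) = 4*6 = 24)
E = 24
c(Y) = 3/2 - (21 + Y)/(2*(16 + Y)) (c(Y) = 3/2 - (Y + 21)/(2*(Y + 16)) = 3/2 - (21 + Y)/(2*(16 + Y)))
-100 + c(E)*(-2*(-14)) = -100 + ((27/2 + 24)/(16 + 24))*(-2*(-14)) = -100 + ((75/2)/40)*28 = -100 + ((1/40)*(75/2))*28 = -100 + (15/16)*28 = -100 + 105/4 = -295/4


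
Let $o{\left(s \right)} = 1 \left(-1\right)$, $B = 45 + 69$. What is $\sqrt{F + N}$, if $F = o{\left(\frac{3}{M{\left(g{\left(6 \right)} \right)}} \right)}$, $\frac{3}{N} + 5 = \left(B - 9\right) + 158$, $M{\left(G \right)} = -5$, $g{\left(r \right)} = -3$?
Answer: $\frac{i \sqrt{7310}}{86} \approx 0.99417 i$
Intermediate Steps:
$B = 114$
$N = \frac{1}{86}$ ($N = \frac{3}{-5 + \left(\left(114 - 9\right) + 158\right)} = \frac{3}{-5 + \left(105 + 158\right)} = \frac{3}{-5 + 263} = \frac{3}{258} = 3 \cdot \frac{1}{258} = \frac{1}{86} \approx 0.011628$)
$o{\left(s \right)} = -1$
$F = -1$
$\sqrt{F + N} = \sqrt{-1 + \frac{1}{86}} = \sqrt{- \frac{85}{86}} = \frac{i \sqrt{7310}}{86}$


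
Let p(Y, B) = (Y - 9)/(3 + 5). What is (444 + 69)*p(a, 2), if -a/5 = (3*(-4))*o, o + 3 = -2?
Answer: -158517/8 ≈ -19815.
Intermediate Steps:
o = -5 (o = -3 - 2 = -5)
a = -300 (a = -5*3*(-4)*(-5) = -(-60)*(-5) = -5*60 = -300)
p(Y, B) = -9/8 + Y/8 (p(Y, B) = (-9 + Y)/8 = (-9 + Y)*(⅛) = -9/8 + Y/8)
(444 + 69)*p(a, 2) = (444 + 69)*(-9/8 + (⅛)*(-300)) = 513*(-9/8 - 75/2) = 513*(-309/8) = -158517/8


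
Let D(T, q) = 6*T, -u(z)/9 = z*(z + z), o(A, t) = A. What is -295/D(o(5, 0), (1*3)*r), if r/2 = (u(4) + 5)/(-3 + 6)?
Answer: -59/6 ≈ -9.8333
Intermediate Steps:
u(z) = -18*z² (u(z) = -9*z*(z + z) = -9*z*2*z = -18*z²)
r = -566/3 (r = 2*((-18*4² + 5)/(-3 + 6)) = 2*((-18*16 + 5)/3) = 2*((-288 + 5)*(⅓)) = 2*(-283*⅓) = 2*(-283/3) = -566/3 ≈ -188.67)
-295/D(o(5, 0), (1*3)*r) = -295/(6*5) = -295/30 = -295*1/30 = -59/6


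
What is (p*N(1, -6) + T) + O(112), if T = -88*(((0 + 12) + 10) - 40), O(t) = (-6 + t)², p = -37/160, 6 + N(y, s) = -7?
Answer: 2051681/160 ≈ 12823.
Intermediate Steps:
N(y, s) = -13 (N(y, s) = -6 - 7 = -13)
p = -37/160 (p = -37*1/160 = -37/160 ≈ -0.23125)
T = 1584 (T = -88*((12 + 10) - 40) = -88*(22 - 40) = -88*(-18) = 1584)
(p*N(1, -6) + T) + O(112) = (-37/160*(-13) + 1584) + (-6 + 112)² = (481/160 + 1584) + 106² = 253921/160 + 11236 = 2051681/160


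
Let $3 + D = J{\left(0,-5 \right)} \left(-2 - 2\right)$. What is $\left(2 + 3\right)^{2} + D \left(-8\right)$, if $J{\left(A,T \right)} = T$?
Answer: $-111$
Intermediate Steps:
$D = 17$ ($D = -3 - 5 \left(-2 - 2\right) = -3 - -20 = -3 + 20 = 17$)
$\left(2 + 3\right)^{2} + D \left(-8\right) = \left(2 + 3\right)^{2} + 17 \left(-8\right) = 5^{2} - 136 = 25 - 136 = -111$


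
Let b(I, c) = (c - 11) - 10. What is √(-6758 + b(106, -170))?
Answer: I*√6949 ≈ 83.361*I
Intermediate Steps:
b(I, c) = -21 + c (b(I, c) = (-11 + c) - 10 = -21 + c)
√(-6758 + b(106, -170)) = √(-6758 + (-21 - 170)) = √(-6758 - 191) = √(-6949) = I*√6949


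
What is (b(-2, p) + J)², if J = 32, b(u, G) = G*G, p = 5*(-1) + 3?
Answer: 1296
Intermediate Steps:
p = -2 (p = -5 + 3 = -2)
b(u, G) = G²
(b(-2, p) + J)² = ((-2)² + 32)² = (4 + 32)² = 36² = 1296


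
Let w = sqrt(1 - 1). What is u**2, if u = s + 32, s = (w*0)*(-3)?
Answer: 1024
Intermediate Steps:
w = 0 (w = sqrt(0) = 0)
s = 0 (s = (0*0)*(-3) = 0*(-3) = 0)
u = 32 (u = 0 + 32 = 32)
u**2 = 32**2 = 1024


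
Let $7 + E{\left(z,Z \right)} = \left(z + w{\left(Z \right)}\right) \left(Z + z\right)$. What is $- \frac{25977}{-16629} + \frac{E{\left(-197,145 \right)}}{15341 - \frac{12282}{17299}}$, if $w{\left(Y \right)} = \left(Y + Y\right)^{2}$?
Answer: $- \frac{18089543494376}{63954574157} \approx -282.85$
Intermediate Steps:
$w{\left(Y \right)} = 4 Y^{2}$ ($w{\left(Y \right)} = \left(2 Y\right)^{2} = 4 Y^{2}$)
$E{\left(z,Z \right)} = -7 + \left(Z + z\right) \left(z + 4 Z^{2}\right)$ ($E{\left(z,Z \right)} = -7 + \left(z + 4 Z^{2}\right) \left(Z + z\right) = -7 + \left(Z + z\right) \left(z + 4 Z^{2}\right)$)
$- \frac{25977}{-16629} + \frac{E{\left(-197,145 \right)}}{15341 - \frac{12282}{17299}} = - \frac{25977}{-16629} + \frac{-7 + \left(-197\right)^{2} + 4 \cdot 145^{3} + 145 \left(-197\right) + 4 \left(-197\right) 145^{2}}{15341 - \frac{12282}{17299}} = \left(-25977\right) \left(- \frac{1}{16629}\right) + \frac{-7 + 38809 + 4 \cdot 3048625 - 28565 + 4 \left(-197\right) 21025}{15341 - \frac{12282}{17299}} = \frac{8659}{5543} + \frac{-7 + 38809 + 12194500 - 28565 - 16567700}{15341 - \frac{12282}{17299}} = \frac{8659}{5543} - \frac{4362963}{\frac{265371677}{17299}} = \frac{8659}{5543} - \frac{75474896937}{265371677} = - \frac{18089543494376}{63954574157}$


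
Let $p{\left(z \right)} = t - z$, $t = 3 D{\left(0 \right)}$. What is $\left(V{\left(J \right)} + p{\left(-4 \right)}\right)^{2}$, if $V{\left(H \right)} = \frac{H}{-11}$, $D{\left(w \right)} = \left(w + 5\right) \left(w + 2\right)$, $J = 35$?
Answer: $\frac{114921}{121} \approx 949.76$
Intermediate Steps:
$D{\left(w \right)} = \left(2 + w\right) \left(5 + w\right)$ ($D{\left(w \right)} = \left(5 + w\right) \left(2 + w\right) = \left(2 + w\right) \left(5 + w\right)$)
$t = 30$ ($t = 3 \left(10 + 0^{2} + 7 \cdot 0\right) = 3 \left(10 + 0 + 0\right) = 3 \cdot 10 = 30$)
$V{\left(H \right)} = - \frac{H}{11}$ ($V{\left(H \right)} = H \left(- \frac{1}{11}\right) = - \frac{H}{11}$)
$p{\left(z \right)} = 30 - z$
$\left(V{\left(J \right)} + p{\left(-4 \right)}\right)^{2} = \left(\left(- \frac{1}{11}\right) 35 + \left(30 - -4\right)\right)^{2} = \left(- \frac{35}{11} + \left(30 + 4\right)\right)^{2} = \left(- \frac{35}{11} + 34\right)^{2} = \left(\frac{339}{11}\right)^{2} = \frac{114921}{121}$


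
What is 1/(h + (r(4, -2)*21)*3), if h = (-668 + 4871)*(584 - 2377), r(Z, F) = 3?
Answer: -1/7535790 ≈ -1.3270e-7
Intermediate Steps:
h = -7535979 (h = 4203*(-1793) = -7535979)
1/(h + (r(4, -2)*21)*3) = 1/(-7535979 + (3*21)*3) = 1/(-7535979 + 63*3) = 1/(-7535979 + 189) = 1/(-7535790) = -1/7535790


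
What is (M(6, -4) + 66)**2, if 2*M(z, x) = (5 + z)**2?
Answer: 64009/4 ≈ 16002.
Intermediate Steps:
M(z, x) = (5 + z)**2/2
(M(6, -4) + 66)**2 = ((5 + 6)**2/2 + 66)**2 = ((1/2)*11**2 + 66)**2 = ((1/2)*121 + 66)**2 = (121/2 + 66)**2 = (253/2)**2 = 64009/4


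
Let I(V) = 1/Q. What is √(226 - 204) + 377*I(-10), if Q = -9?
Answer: -377/9 + √22 ≈ -37.198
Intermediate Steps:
I(V) = -⅑ (I(V) = 1/(-9) = -⅑)
√(226 - 204) + 377*I(-10) = √(226 - 204) + 377*(-⅑) = √22 - 377/9 = -377/9 + √22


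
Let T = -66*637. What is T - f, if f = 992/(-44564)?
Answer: -468389674/11141 ≈ -42042.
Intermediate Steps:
T = -42042
f = -248/11141 (f = 992*(-1/44564) = -248/11141 ≈ -0.022260)
T - f = -42042 - 1*(-248/11141) = -42042 + 248/11141 = -468389674/11141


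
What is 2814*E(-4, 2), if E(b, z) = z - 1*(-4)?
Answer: 16884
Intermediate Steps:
E(b, z) = 4 + z (E(b, z) = z + 4 = 4 + z)
2814*E(-4, 2) = 2814*(4 + 2) = 2814*6 = 16884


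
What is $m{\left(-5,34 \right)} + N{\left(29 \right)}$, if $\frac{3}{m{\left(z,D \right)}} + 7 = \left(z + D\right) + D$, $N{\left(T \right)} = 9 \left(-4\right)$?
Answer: $- \frac{2013}{56} \approx -35.946$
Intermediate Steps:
$N{\left(T \right)} = -36$
$m{\left(z,D \right)} = \frac{3}{-7 + z + 2 D}$ ($m{\left(z,D \right)} = \frac{3}{-7 + \left(\left(z + D\right) + D\right)} = \frac{3}{-7 + \left(\left(D + z\right) + D\right)} = \frac{3}{-7 + \left(z + 2 D\right)} = \frac{3}{-7 + z + 2 D}$)
$m{\left(-5,34 \right)} + N{\left(29 \right)} = \frac{3}{-7 - 5 + 2 \cdot 34} - 36 = \frac{3}{-7 - 5 + 68} - 36 = \frac{3}{56} - 36 = - \frac{2013}{56}$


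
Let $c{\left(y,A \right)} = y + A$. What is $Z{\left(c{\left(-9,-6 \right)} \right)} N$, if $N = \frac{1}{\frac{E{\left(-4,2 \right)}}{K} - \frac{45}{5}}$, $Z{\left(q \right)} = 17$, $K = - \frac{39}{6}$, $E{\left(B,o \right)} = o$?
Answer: $- \frac{221}{121} \approx -1.8264$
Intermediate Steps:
$K = - \frac{13}{2}$ ($K = \left(-39\right) \frac{1}{6} = - \frac{13}{2} \approx -6.5$)
$c{\left(y,A \right)} = A + y$
$N = - \frac{13}{121}$ ($N = \frac{1}{\frac{2}{- \frac{13}{2}} - \frac{45}{5}} = \frac{1}{2 \left(- \frac{2}{13}\right) - 9} = \frac{1}{- \frac{4}{13} - 9} = \frac{1}{- \frac{121}{13}} = - \frac{13}{121} \approx -0.10744$)
$Z{\left(c{\left(-9,-6 \right)} \right)} N = 17 \left(- \frac{13}{121}\right) = - \frac{221}{121}$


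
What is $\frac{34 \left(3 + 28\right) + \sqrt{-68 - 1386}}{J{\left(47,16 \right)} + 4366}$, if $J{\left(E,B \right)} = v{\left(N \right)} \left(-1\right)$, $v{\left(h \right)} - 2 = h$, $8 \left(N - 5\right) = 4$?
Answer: $\frac{2108}{8717} + \frac{2 i \sqrt{1454}}{8717} \approx 0.24183 + 0.0087487 i$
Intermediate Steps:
$N = \frac{11}{2}$ ($N = 5 + \frac{1}{8} \cdot 4 = 5 + \frac{1}{2} = \frac{11}{2} \approx 5.5$)
$v{\left(h \right)} = 2 + h$
$J{\left(E,B \right)} = - \frac{15}{2}$ ($J{\left(E,B \right)} = \left(2 + \frac{11}{2}\right) \left(-1\right) = \frac{15}{2} \left(-1\right) = - \frac{15}{2}$)
$\frac{34 \left(3 + 28\right) + \sqrt{-68 - 1386}}{J{\left(47,16 \right)} + 4366} = \frac{34 \left(3 + 28\right) + \sqrt{-68 - 1386}}{- \frac{15}{2} + 4366} = \frac{34 \cdot 31 + \sqrt{-1454}}{\frac{8717}{2}} = \left(1054 + i \sqrt{1454}\right) \frac{2}{8717} = \frac{2108}{8717} + \frac{2 i \sqrt{1454}}{8717}$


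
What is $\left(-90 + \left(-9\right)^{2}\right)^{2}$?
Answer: $81$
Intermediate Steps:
$\left(-90 + \left(-9\right)^{2}\right)^{2} = \left(-90 + 81\right)^{2} = \left(-9\right)^{2} = 81$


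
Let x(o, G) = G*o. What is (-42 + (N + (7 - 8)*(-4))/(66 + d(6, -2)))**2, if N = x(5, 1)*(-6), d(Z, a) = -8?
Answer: 1515361/841 ≈ 1801.9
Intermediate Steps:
N = -30 (N = (1*5)*(-6) = 5*(-6) = -30)
(-42 + (N + (7 - 8)*(-4))/(66 + d(6, -2)))**2 = (-42 + (-30 + (7 - 8)*(-4))/(66 - 8))**2 = (-42 + (-30 - 1*(-4))/58)**2 = (-42 + (-30 + 4)*(1/58))**2 = (-42 - 26*1/58)**2 = (-42 - 13/29)**2 = (-1231/29)**2 = 1515361/841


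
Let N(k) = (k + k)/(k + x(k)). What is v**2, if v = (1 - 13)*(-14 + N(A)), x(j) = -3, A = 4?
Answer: 5184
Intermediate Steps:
N(k) = 2*k/(-3 + k) (N(k) = (k + k)/(k - 3) = (2*k)/(-3 + k) = 2*k/(-3 + k))
v = 72 (v = (1 - 13)*(-14 + 2*4/(-3 + 4)) = -12*(-14 + 2*4/1) = -12*(-14 + 2*4*1) = -12*(-14 + 8) = -12*(-6) = 72)
v**2 = 72**2 = 5184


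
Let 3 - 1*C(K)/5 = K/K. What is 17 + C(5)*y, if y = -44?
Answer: -423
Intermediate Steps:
C(K) = 10 (C(K) = 15 - 5*K/K = 15 - 5*1 = 15 - 5 = 10)
17 + C(5)*y = 17 + 10*(-44) = 17 - 440 = -423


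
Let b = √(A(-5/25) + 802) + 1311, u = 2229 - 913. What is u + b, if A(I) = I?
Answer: 2627 + √20045/5 ≈ 2655.3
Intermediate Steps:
u = 1316
b = 1311 + √20045/5 (b = √(-5/25 + 802) + 1311 = √(-5*1/25 + 802) + 1311 = √(-⅕ + 802) + 1311 = √(4009/5) + 1311 = √20045/5 + 1311 = 1311 + √20045/5 ≈ 1339.3)
u + b = 1316 + (1311 + √20045/5) = 2627 + √20045/5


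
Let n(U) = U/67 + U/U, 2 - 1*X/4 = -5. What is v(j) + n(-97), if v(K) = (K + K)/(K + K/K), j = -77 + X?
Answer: 2563/1608 ≈ 1.5939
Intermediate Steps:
X = 28 (X = 8 - 4*(-5) = 8 + 20 = 28)
j = -49 (j = -77 + 28 = -49)
n(U) = 1 + U/67 (n(U) = U*(1/67) + 1 = U/67 + 1 = 1 + U/67)
v(K) = 2*K/(1 + K) (v(K) = (2*K)/(K + 1) = (2*K)/(1 + K) = 2*K/(1 + K))
v(j) + n(-97) = 2*(-49)/(1 - 49) + (1 + (1/67)*(-97)) = 2*(-49)/(-48) + (1 - 97/67) = 2*(-49)*(-1/48) - 30/67 = 49/24 - 30/67 = 2563/1608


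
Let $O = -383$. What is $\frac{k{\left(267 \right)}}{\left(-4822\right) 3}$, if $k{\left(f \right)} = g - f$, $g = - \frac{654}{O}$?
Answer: $\frac{33869}{1846826} \approx 0.018339$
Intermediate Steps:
$g = \frac{654}{383}$ ($g = - \frac{654}{-383} = \left(-654\right) \left(- \frac{1}{383}\right) = \frac{654}{383} \approx 1.7076$)
$k{\left(f \right)} = \frac{654}{383} - f$
$\frac{k{\left(267 \right)}}{\left(-4822\right) 3} = \frac{\frac{654}{383} - 267}{\left(-4822\right) 3} = \frac{\frac{654}{383} - 267}{-14466} = \left(- \frac{101607}{383}\right) \left(- \frac{1}{14466}\right) = \frac{33869}{1846826}$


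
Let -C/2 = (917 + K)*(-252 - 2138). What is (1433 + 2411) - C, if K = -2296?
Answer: 6595464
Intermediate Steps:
C = -6591620 (C = -2*(917 - 2296)*(-252 - 2138) = -(-2758)*(-2390) = -2*3295810 = -6591620)
(1433 + 2411) - C = (1433 + 2411) - 1*(-6591620) = 3844 + 6591620 = 6595464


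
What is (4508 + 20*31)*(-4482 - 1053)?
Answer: -28383480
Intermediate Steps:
(4508 + 20*31)*(-4482 - 1053) = (4508 + 620)*(-5535) = 5128*(-5535) = -28383480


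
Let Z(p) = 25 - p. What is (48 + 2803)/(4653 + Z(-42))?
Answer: 2851/4720 ≈ 0.60403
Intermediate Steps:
(48 + 2803)/(4653 + Z(-42)) = (48 + 2803)/(4653 + (25 - 1*(-42))) = 2851/(4653 + (25 + 42)) = 2851/(4653 + 67) = 2851/4720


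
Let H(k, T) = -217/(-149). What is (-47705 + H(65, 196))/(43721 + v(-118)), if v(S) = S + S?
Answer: -182252/166135 ≈ -1.0970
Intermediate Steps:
v(S) = 2*S
H(k, T) = 217/149 (H(k, T) = -217*(-1/149) = 217/149)
(-47705 + H(65, 196))/(43721 + v(-118)) = (-47705 + 217/149)/(43721 + 2*(-118)) = -7107828/(149*(43721 - 236)) = -7107828/149/43485 = -7107828/149*1/43485 = -182252/166135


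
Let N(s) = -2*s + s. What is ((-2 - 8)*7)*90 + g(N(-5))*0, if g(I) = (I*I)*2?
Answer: -6300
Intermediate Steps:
N(s) = -s
g(I) = 2*I² (g(I) = I²*2 = 2*I²)
((-2 - 8)*7)*90 + g(N(-5))*0 = ((-2 - 8)*7)*90 + (2*(-1*(-5))²)*0 = -10*7*90 + (2*5²)*0 = -70*90 + (2*25)*0 = -6300 + 50*0 = -6300 + 0 = -6300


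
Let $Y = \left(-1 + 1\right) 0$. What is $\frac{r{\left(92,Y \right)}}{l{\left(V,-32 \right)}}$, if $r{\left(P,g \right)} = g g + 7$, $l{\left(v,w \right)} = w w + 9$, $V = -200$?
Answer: $\frac{7}{1033} \approx 0.0067764$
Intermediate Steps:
$l{\left(v,w \right)} = 9 + w^{2}$ ($l{\left(v,w \right)} = w^{2} + 9 = 9 + w^{2}$)
$Y = 0$ ($Y = 0 \cdot 0 = 0$)
$r{\left(P,g \right)} = 7 + g^{2}$ ($r{\left(P,g \right)} = g^{2} + 7 = 7 + g^{2}$)
$\frac{r{\left(92,Y \right)}}{l{\left(V,-32 \right)}} = \frac{7 + 0^{2}}{9 + \left(-32\right)^{2}} = \frac{7 + 0}{9 + 1024} = \frac{7}{1033}$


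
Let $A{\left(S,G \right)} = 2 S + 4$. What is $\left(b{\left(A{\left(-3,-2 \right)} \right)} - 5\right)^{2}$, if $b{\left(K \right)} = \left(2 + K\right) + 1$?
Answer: $16$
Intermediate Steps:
$A{\left(S,G \right)} = 4 + 2 S$
$b{\left(K \right)} = 3 + K$
$\left(b{\left(A{\left(-3,-2 \right)} \right)} - 5\right)^{2} = \left(\left(3 + \left(4 + 2 \left(-3\right)\right)\right) - 5\right)^{2} = \left(\left(3 + \left(4 - 6\right)\right) - 5\right)^{2} = \left(\left(3 - 2\right) - 5\right)^{2} = \left(1 - 5\right)^{2} = \left(-4\right)^{2} = 16$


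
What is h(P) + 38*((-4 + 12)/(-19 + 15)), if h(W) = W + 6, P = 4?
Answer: -66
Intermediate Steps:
h(W) = 6 + W
h(P) + 38*((-4 + 12)/(-19 + 15)) = (6 + 4) + 38*((-4 + 12)/(-19 + 15)) = 10 + 38*(8/(-4)) = 10 + 38*(8*(-¼)) = 10 + 38*(-2) = 10 - 76 = -66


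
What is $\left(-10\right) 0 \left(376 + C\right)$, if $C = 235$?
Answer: $0$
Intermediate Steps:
$\left(-10\right) 0 \left(376 + C\right) = \left(-10\right) 0 \left(376 + 235\right) = 0 \cdot 611 = 0$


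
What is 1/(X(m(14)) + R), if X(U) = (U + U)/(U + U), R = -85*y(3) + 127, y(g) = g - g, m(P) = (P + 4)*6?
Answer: 1/128 ≈ 0.0078125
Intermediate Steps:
m(P) = 24 + 6*P (m(P) = (4 + P)*6 = 24 + 6*P)
y(g) = 0
R = 127 (R = -85*0 + 127 = 0 + 127 = 127)
X(U) = 1 (X(U) = (2*U)/((2*U)) = (2*U)*(1/(2*U)) = 1)
1/(X(m(14)) + R) = 1/(1 + 127) = 1/128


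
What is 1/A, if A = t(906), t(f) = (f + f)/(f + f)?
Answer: 1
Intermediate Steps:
t(f) = 1 (t(f) = (2*f)/((2*f)) = (2*f)*(1/(2*f)) = 1)
A = 1
1/A = 1/1 = 1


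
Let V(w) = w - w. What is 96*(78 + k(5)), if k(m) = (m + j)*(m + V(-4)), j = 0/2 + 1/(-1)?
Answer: 9408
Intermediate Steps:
V(w) = 0
j = -1 (j = 0*(½) + 1*(-1) = 0 - 1 = -1)
k(m) = m*(-1 + m) (k(m) = (m - 1)*(m + 0) = (-1 + m)*m = m*(-1 + m))
96*(78 + k(5)) = 96*(78 + 5*(-1 + 5)) = 96*(78 + 5*4) = 96*(78 + 20) = 96*98 = 9408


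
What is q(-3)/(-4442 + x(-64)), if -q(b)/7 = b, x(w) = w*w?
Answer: -21/346 ≈ -0.060694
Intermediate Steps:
x(w) = w**2
q(b) = -7*b
q(-3)/(-4442 + x(-64)) = (-7*(-3))/(-4442 + (-64)**2) = 21/(-4442 + 4096) = 21/(-346) = -1/346*21 = -21/346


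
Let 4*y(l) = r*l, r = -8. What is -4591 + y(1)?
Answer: -4593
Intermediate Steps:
y(l) = -2*l (y(l) = (-8*l)/4 = -2*l)
-4591 + y(1) = -4591 - 2*1 = -4591 - 2 = -4593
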